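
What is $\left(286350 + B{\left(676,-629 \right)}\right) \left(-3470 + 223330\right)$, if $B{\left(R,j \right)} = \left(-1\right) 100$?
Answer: $62934925000$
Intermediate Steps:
$B{\left(R,j \right)} = -100$
$\left(286350 + B{\left(676,-629 \right)}\right) \left(-3470 + 223330\right) = \left(286350 - 100\right) \left(-3470 + 223330\right) = 286250 \cdot 219860 = 62934925000$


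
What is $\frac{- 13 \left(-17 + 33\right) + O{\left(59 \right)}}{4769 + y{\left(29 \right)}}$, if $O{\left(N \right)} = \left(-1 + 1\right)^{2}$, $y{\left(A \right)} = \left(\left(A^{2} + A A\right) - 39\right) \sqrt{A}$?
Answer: $\frac{247988}{13885165} - \frac{85436 \sqrt{29}}{13885165} \approx -0.015275$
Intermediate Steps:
$y{\left(A \right)} = \sqrt{A} \left(-39 + 2 A^{2}\right)$ ($y{\left(A \right)} = \left(\left(A^{2} + A^{2}\right) - 39\right) \sqrt{A} = \left(2 A^{2} - 39\right) \sqrt{A} = \left(-39 + 2 A^{2}\right) \sqrt{A} = \sqrt{A} \left(-39 + 2 A^{2}\right)$)
$O{\left(N \right)} = 0$ ($O{\left(N \right)} = 0^{2} = 0$)
$\frac{- 13 \left(-17 + 33\right) + O{\left(59 \right)}}{4769 + y{\left(29 \right)}} = \frac{- 13 \left(-17 + 33\right) + 0}{4769 + \sqrt{29} \left(-39 + 2 \cdot 29^{2}\right)} = \frac{\left(-13\right) 16 + 0}{4769 + \sqrt{29} \left(-39 + 2 \cdot 841\right)} = \frac{-208 + 0}{4769 + \sqrt{29} \left(-39 + 1682\right)} = - \frac{208}{4769 + \sqrt{29} \cdot 1643} = - \frac{208}{4769 + 1643 \sqrt{29}}$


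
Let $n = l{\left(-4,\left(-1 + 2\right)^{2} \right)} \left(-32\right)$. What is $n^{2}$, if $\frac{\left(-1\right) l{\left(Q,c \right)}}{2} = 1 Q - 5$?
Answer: $331776$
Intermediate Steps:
$l{\left(Q,c \right)} = 10 - 2 Q$ ($l{\left(Q,c \right)} = - 2 \left(1 Q - 5\right) = - 2 \left(Q - 5\right) = - 2 \left(-5 + Q\right) = 10 - 2 Q$)
$n = -576$ ($n = \left(10 - -8\right) \left(-32\right) = \left(10 + 8\right) \left(-32\right) = 18 \left(-32\right) = -576$)
$n^{2} = \left(-576\right)^{2} = 331776$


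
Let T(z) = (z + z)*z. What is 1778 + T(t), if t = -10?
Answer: 1978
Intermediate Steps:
T(z) = 2*z² (T(z) = (2*z)*z = 2*z²)
1778 + T(t) = 1778 + 2*(-10)² = 1778 + 2*100 = 1778 + 200 = 1978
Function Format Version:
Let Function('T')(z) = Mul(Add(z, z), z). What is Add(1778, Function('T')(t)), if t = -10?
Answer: 1978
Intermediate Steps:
Function('T')(z) = Mul(2, Pow(z, 2)) (Function('T')(z) = Mul(Mul(2, z), z) = Mul(2, Pow(z, 2)))
Add(1778, Function('T')(t)) = Add(1778, Mul(2, Pow(-10, 2))) = Add(1778, Mul(2, 100)) = Add(1778, 200) = 1978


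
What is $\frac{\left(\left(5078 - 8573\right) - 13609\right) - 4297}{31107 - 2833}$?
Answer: $- \frac{21401}{28274} \approx -0.75691$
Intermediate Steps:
$\frac{\left(\left(5078 - 8573\right) - 13609\right) - 4297}{31107 - 2833} = \frac{\left(-3495 - 13609\right) - 4297}{28274} = \left(-17104 - 4297\right) \frac{1}{28274} = \left(-21401\right) \frac{1}{28274} = - \frac{21401}{28274}$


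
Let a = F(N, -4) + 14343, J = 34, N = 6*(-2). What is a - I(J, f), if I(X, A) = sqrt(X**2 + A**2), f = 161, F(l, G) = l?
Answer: 14331 - sqrt(27077) ≈ 14166.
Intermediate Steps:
N = -12
a = 14331 (a = -12 + 14343 = 14331)
I(X, A) = sqrt(A**2 + X**2)
a - I(J, f) = 14331 - sqrt(161**2 + 34**2) = 14331 - sqrt(25921 + 1156) = 14331 - sqrt(27077)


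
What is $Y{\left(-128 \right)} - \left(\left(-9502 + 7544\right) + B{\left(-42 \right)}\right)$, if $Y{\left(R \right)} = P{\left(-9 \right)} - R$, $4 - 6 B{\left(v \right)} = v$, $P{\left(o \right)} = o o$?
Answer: $\frac{6478}{3} \approx 2159.3$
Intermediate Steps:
$P{\left(o \right)} = o^{2}$
$B{\left(v \right)} = \frac{2}{3} - \frac{v}{6}$
$Y{\left(R \right)} = 81 - R$ ($Y{\left(R \right)} = \left(-9\right)^{2} - R = 81 - R$)
$Y{\left(-128 \right)} - \left(\left(-9502 + 7544\right) + B{\left(-42 \right)}\right) = \left(81 - -128\right) - \left(\left(-9502 + 7544\right) + \left(\frac{2}{3} - -7\right)\right) = \left(81 + 128\right) - \left(-1958 + \left(\frac{2}{3} + 7\right)\right) = 209 - \left(-1958 + \frac{23}{3}\right) = 209 - - \frac{5851}{3} = 209 + \frac{5851}{3} = \frac{6478}{3}$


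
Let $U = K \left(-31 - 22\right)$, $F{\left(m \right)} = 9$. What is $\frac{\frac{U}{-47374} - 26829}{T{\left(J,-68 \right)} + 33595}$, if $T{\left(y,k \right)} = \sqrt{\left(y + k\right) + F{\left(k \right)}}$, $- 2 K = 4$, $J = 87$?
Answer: $- \frac{21349574660720}{26733716616939} + \frac{1270997152 \sqrt{7}}{26733716616939} \approx -0.79848$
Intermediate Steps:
$K = -2$ ($K = \left(- \frac{1}{2}\right) 4 = -2$)
$U = 106$ ($U = - 2 \left(-31 - 22\right) = \left(-2\right) \left(-53\right) = 106$)
$T{\left(y,k \right)} = \sqrt{9 + k + y}$ ($T{\left(y,k \right)} = \sqrt{\left(y + k\right) + 9} = \sqrt{\left(k + y\right) + 9} = \sqrt{9 + k + y}$)
$\frac{\frac{U}{-47374} - 26829}{T{\left(J,-68 \right)} + 33595} = \frac{\frac{106}{-47374} - 26829}{\sqrt{9 - 68 + 87} + 33595} = \frac{106 \left(- \frac{1}{47374}\right) - 26829}{\sqrt{28} + 33595} = \frac{- \frac{53}{23687} - 26829}{2 \sqrt{7} + 33595} = - \frac{635498576}{23687 \left(33595 + 2 \sqrt{7}\right)}$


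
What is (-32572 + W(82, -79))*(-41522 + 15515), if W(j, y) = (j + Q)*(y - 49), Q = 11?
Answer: 1156687332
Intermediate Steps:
W(j, y) = (-49 + y)*(11 + j) (W(j, y) = (j + 11)*(y - 49) = (11 + j)*(-49 + y) = (-49 + y)*(11 + j))
(-32572 + W(82, -79))*(-41522 + 15515) = (-32572 + (-539 - 49*82 + 11*(-79) + 82*(-79)))*(-41522 + 15515) = (-32572 + (-539 - 4018 - 869 - 6478))*(-26007) = (-32572 - 11904)*(-26007) = -44476*(-26007) = 1156687332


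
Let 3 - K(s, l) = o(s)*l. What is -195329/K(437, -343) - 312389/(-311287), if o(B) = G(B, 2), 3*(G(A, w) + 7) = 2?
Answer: 184443162881/2025855796 ≈ 91.045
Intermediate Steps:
G(A, w) = -19/3 (G(A, w) = -7 + (⅓)*2 = -7 + ⅔ = -19/3)
o(B) = -19/3
K(s, l) = 3 + 19*l/3 (K(s, l) = 3 - (-19)*l/3 = 3 + 19*l/3)
-195329/K(437, -343) - 312389/(-311287) = -195329/(3 + (19/3)*(-343)) - 312389/(-311287) = -195329/(3 - 6517/3) - 312389*(-1/311287) = -195329/(-6508/3) + 312389/311287 = -195329*(-3/6508) + 312389/311287 = 585987/6508 + 312389/311287 = 184443162881/2025855796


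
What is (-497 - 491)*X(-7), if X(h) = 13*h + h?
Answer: 96824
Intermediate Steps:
X(h) = 14*h
(-497 - 491)*X(-7) = (-497 - 491)*(14*(-7)) = -988*(-98) = 96824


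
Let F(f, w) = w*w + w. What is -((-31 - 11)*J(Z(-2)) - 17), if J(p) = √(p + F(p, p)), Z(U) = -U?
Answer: 17 + 84*√2 ≈ 135.79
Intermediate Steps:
F(f, w) = w + w² (F(f, w) = w² + w = w + w²)
J(p) = √(p + p*(1 + p))
-((-31 - 11)*J(Z(-2)) - 17) = -((-31 - 11)*√((-1*(-2))*(2 - 1*(-2))) - 17) = -(-42*√2*√(2 + 2) - 17) = -(-42*2*√2 - 17) = -(-84*√2 - 17) = -(-17 - 84*√2) = 17 + 84*√2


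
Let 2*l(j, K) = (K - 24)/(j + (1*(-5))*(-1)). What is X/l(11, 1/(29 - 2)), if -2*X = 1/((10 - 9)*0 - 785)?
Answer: -432/507895 ≈ -0.00085057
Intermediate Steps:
l(j, K) = (-24 + K)/(2*(5 + j)) (l(j, K) = ((K - 24)/(j + (1*(-5))*(-1)))/2 = ((-24 + K)/(j - 5*(-1)))/2 = ((-24 + K)/(j + 5))/2 = ((-24 + K)/(5 + j))/2 = (-24 + K)/(2*(5 + j)))
X = 1/1570 (X = -1/(2*((10 - 9)*0 - 785)) = -1/(2*(1*0 - 785)) = -1/(2*(0 - 785)) = -1/2/(-785) = -1/2*(-1/785) = 1/1570 ≈ 0.00063694)
X/l(11, 1/(29 - 2)) = 1/(1570*(((-24 + 1/(29 - 2))/(2*(5 + 11))))) = 1/(1570*(((1/2)*(-24 + 1/27)/16))) = 1/(1570*(((1/2)*(1/16)*(-24 + 1/27)))) = 1/(1570*(((1/2)*(1/16)*(-647/27)))) = 1/(1570*(-647/864)) = (1/1570)*(-864/647) = -432/507895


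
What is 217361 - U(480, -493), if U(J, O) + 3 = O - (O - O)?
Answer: 217857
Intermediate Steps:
U(J, O) = -3 + O (U(J, O) = -3 + (O - (O - O)) = -3 + (O - 1*0) = -3 + (O + 0) = -3 + O)
217361 - U(480, -493) = 217361 - (-3 - 493) = 217361 - 1*(-496) = 217361 + 496 = 217857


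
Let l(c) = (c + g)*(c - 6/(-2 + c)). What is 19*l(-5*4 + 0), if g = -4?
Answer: 98952/11 ≈ 8995.6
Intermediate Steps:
l(c) = (-4 + c)*(c - 6/(-2 + c)) (l(c) = (c - 4)*(c - 6/(-2 + c)) = (-4 + c)*(c - 6/(-2 + c)))
19*l(-5*4 + 0) = 19*((24 + (-5*4 + 0)³ - 6*(-5*4 + 0)² + 2*(-5*4 + 0))/(-2 + (-5*4 + 0))) = 19*((24 + (-20 + 0)³ - 6*(-20 + 0)² + 2*(-20 + 0))/(-2 + (-20 + 0))) = 19*((24 + (-20)³ - 6*(-20)² + 2*(-20))/(-2 - 20)) = 19*((24 - 8000 - 6*400 - 40)/(-22)) = 19*(-(24 - 8000 - 2400 - 40)/22) = 19*(-1/22*(-10416)) = 19*(5208/11) = 98952/11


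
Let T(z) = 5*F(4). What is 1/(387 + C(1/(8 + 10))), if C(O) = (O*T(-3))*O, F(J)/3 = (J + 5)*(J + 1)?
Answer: 12/4669 ≈ 0.0025701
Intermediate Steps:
F(J) = 3*(1 + J)*(5 + J) (F(J) = 3*((J + 5)*(J + 1)) = 3*((5 + J)*(1 + J)) = 3*((1 + J)*(5 + J)) = 3*(1 + J)*(5 + J))
T(z) = 675 (T(z) = 5*(15 + 3*4² + 18*4) = 5*(15 + 3*16 + 72) = 5*(15 + 48 + 72) = 5*135 = 675)
C(O) = 675*O² (C(O) = (O*675)*O = (675*O)*O = 675*O²)
1/(387 + C(1/(8 + 10))) = 1/(387 + 675*(1/(8 + 10))²) = 1/(387 + 675*(1/18)²) = 1/(387 + 675*(1/324)) = 1/(387 + 25/12) = 1/(4669/12) = 12/4669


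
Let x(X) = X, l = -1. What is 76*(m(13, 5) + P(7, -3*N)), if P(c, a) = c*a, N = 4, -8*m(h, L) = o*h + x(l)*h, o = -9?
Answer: -5149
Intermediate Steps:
m(h, L) = 5*h/4 (m(h, L) = -(-9*h - h)/8 = -(-5)*h/4 = 5*h/4)
P(c, a) = a*c
76*(m(13, 5) + P(7, -3*N)) = 76*((5/4)*13 - 3*4*7) = 76*(65/4 - 12*7) = 76*(65/4 - 84) = 76*(-271/4) = -5149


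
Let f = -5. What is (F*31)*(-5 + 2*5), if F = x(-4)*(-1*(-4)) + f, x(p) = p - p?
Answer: -775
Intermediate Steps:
x(p) = 0
F = -5 (F = 0*(-1*(-4)) - 5 = 0*4 - 5 = 0 - 5 = -5)
(F*31)*(-5 + 2*5) = (-5*31)*(-5 + 2*5) = -155*(-5 + 10) = -155*5 = -775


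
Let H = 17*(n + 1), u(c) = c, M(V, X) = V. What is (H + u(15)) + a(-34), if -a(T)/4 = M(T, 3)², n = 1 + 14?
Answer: -4337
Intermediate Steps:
n = 15
a(T) = -4*T²
H = 272 (H = 17*(15 + 1) = 17*16 = 272)
(H + u(15)) + a(-34) = (272 + 15) - 4*(-34)² = 287 - 4*1156 = 287 - 4624 = -4337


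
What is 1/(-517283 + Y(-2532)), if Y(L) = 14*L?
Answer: -1/552731 ≈ -1.8092e-6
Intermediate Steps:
1/(-517283 + Y(-2532)) = 1/(-517283 + 14*(-2532)) = 1/(-517283 - 35448) = 1/(-552731) = -1/552731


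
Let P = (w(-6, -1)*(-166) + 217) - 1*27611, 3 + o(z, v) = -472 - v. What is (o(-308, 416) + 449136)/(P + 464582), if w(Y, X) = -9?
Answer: 448245/438682 ≈ 1.0218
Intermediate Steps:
o(z, v) = -475 - v (o(z, v) = -3 + (-472 - v) = -475 - v)
P = -25900 (P = (-9*(-166) + 217) - 1*27611 = (1494 + 217) - 27611 = 1711 - 27611 = -25900)
(o(-308, 416) + 449136)/(P + 464582) = ((-475 - 1*416) + 449136)/(-25900 + 464582) = ((-475 - 416) + 449136)/438682 = (-891 + 449136)*(1/438682) = 448245*(1/438682) = 448245/438682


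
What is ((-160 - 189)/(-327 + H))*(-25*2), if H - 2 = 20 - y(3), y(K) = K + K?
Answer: -17450/311 ≈ -56.109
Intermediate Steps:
y(K) = 2*K
H = 16 (H = 2 + (20 - 2*3) = 2 + (20 - 1*6) = 2 + (20 - 6) = 2 + 14 = 16)
((-160 - 189)/(-327 + H))*(-25*2) = ((-160 - 189)/(-327 + 16))*(-25*2) = -349/(-311)*(-50) = -349*(-1/311)*(-50) = (349/311)*(-50) = -17450/311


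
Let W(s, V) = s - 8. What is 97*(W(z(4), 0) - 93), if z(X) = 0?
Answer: -9797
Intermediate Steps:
W(s, V) = -8 + s
97*(W(z(4), 0) - 93) = 97*((-8 + 0) - 93) = 97*(-8 - 93) = 97*(-101) = -9797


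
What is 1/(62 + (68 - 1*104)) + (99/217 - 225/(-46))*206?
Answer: 142953953/129766 ≈ 1101.6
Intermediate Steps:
1/(62 + (68 - 1*104)) + (99/217 - 225/(-46))*206 = 1/(62 + (68 - 104)) + (99*(1/217) - 225*(-1/46))*206 = 1/(62 - 36) + (99/217 + 225/46)*206 = 1/26 + (53379/9982)*206 = 1/26 + 5498037/4991 = 142953953/129766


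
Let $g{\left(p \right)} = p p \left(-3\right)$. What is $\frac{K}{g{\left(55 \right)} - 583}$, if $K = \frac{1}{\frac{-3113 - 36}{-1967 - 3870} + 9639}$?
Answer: $- \frac{5837}{543416950736} \approx -1.0741 \cdot 10^{-8}$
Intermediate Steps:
$g{\left(p \right)} = - 3 p^{2}$ ($g{\left(p \right)} = p^{2} \left(-3\right) = - 3 p^{2}$)
$K = \frac{5837}{56265992}$ ($K = \frac{1}{- \frac{3149}{-5837} + 9639} = \frac{1}{\left(-3149\right) \left(- \frac{1}{5837}\right) + 9639} = \frac{1}{\frac{3149}{5837} + 9639} = \frac{1}{\frac{56265992}{5837}} = \frac{5837}{56265992} \approx 0.00010374$)
$\frac{K}{g{\left(55 \right)} - 583} = \frac{5837}{56265992 \left(- 3 \cdot 55^{2} - 583\right)} = \frac{5837}{56265992 \left(\left(-3\right) 3025 - 583\right)} = \frac{5837}{56265992 \left(-9075 - 583\right)} = \frac{5837}{56265992 \left(-9658\right)} = \frac{5837}{56265992} \left(- \frac{1}{9658}\right) = - \frac{5837}{543416950736}$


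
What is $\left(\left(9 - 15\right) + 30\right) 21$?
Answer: $504$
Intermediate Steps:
$\left(\left(9 - 15\right) + 30\right) 21 = \left(-6 + 30\right) 21 = 24 \cdot 21 = 504$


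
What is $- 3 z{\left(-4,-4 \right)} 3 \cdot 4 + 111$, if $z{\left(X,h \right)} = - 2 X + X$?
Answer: $-33$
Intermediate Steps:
$z{\left(X,h \right)} = - X$
$- 3 z{\left(-4,-4 \right)} 3 \cdot 4 + 111 = - 3 \left(-1\right) \left(-4\right) 3 \cdot 4 + 111 = - 3 \cdot 4 \cdot 3 \cdot 4 + 111 = - 3 \cdot 12 \cdot 4 + 111 = \left(-3\right) 48 + 111 = -144 + 111 = -33$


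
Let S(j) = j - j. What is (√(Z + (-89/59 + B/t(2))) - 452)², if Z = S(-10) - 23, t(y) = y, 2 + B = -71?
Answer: (53336 - I*√849482)²/13924 ≈ 2.0424e+5 - 7061.0*I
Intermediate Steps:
B = -73 (B = -2 - 71 = -73)
S(j) = 0
Z = -23 (Z = 0 - 23 = -23)
(√(Z + (-89/59 + B/t(2))) - 452)² = (√(-23 + (-89/59 - 73/2)) - 452)² = (√(-23 - 4485/118) - 452)² = (√(-7199/118) - 452)² = (I*√849482/118 - 452)² = (-452 + I*√849482/118)²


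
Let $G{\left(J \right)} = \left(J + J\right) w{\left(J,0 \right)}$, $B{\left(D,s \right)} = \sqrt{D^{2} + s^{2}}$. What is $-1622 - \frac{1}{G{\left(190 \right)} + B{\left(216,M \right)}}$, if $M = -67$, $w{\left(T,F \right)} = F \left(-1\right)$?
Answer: $-1622 - \frac{\sqrt{51145}}{51145} \approx -1622.0$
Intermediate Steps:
$w{\left(T,F \right)} = - F$
$G{\left(J \right)} = 0$ ($G{\left(J \right)} = \left(J + J\right) \left(\left(-1\right) 0\right) = 2 J 0 = 0$)
$-1622 - \frac{1}{G{\left(190 \right)} + B{\left(216,M \right)}} = -1622 - \frac{1}{0 + \sqrt{216^{2} + \left(-67\right)^{2}}} = -1622 - \frac{1}{0 + \sqrt{46656 + 4489}} = -1622 - \frac{1}{0 + \sqrt{51145}} = -1622 - \frac{1}{\sqrt{51145}} = -1622 - \frac{\sqrt{51145}}{51145}$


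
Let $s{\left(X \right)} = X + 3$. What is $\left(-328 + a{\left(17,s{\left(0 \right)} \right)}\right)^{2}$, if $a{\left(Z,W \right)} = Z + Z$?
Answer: $86436$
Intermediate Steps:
$s{\left(X \right)} = 3 + X$
$a{\left(Z,W \right)} = 2 Z$
$\left(-328 + a{\left(17,s{\left(0 \right)} \right)}\right)^{2} = \left(-328 + 2 \cdot 17\right)^{2} = \left(-328 + 34\right)^{2} = \left(-294\right)^{2} = 86436$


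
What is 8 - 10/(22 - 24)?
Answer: 13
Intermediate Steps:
8 - 10/(22 - 24) = 8 - 10/(-2) = 8 - 10*(-½) = 8 + 5 = 13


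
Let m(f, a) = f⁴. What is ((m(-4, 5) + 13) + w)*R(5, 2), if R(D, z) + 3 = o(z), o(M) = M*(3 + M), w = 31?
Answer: 2100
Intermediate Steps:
R(D, z) = -3 + z*(3 + z)
((m(-4, 5) + 13) + w)*R(5, 2) = (((-4)⁴ + 13) + 31)*(-3 + 2*(3 + 2)) = ((256 + 13) + 31)*(-3 + 2*5) = (269 + 31)*(-3 + 10) = 300*7 = 2100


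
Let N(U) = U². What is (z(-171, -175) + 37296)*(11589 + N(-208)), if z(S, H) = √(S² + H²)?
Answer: 2045797488 + 54853*√59866 ≈ 2.0592e+9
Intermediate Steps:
z(S, H) = √(H² + S²)
(z(-171, -175) + 37296)*(11589 + N(-208)) = (√((-175)² + (-171)²) + 37296)*(11589 + (-208)²) = (√(30625 + 29241) + 37296)*(11589 + 43264) = (√59866 + 37296)*54853 = (37296 + √59866)*54853 = 2045797488 + 54853*√59866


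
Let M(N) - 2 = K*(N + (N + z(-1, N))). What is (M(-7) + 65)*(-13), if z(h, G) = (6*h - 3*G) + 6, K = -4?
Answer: -507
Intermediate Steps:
z(h, G) = 6 - 3*G + 6*h (z(h, G) = (-3*G + 6*h) + 6 = 6 - 3*G + 6*h)
M(N) = 2 + 4*N (M(N) = 2 - 4*(N + (N + (6 - 3*N + 6*(-1)))) = 2 - 4*(N + (N + (6 - 3*N - 6))) = 2 - 4*(N + (N - 3*N)) = 2 - 4*(N - 2*N) = 2 - (-4)*N = 2 + 4*N)
(M(-7) + 65)*(-13) = ((2 + 4*(-7)) + 65)*(-13) = ((2 - 28) + 65)*(-13) = (-26 + 65)*(-13) = 39*(-13) = -507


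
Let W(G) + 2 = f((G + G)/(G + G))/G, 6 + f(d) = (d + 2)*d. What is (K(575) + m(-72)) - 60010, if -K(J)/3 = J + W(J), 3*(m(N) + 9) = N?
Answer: -35513141/575 ≈ -61762.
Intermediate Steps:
m(N) = -9 + N/3
f(d) = -6 + d*(2 + d) (f(d) = -6 + (d + 2)*d = -6 + (2 + d)*d = -6 + d*(2 + d))
W(G) = -2 - 3/G (W(G) = -2 + (-6 + ((G + G)/(G + G))² + 2*((G + G)/(G + G)))/G = -2 + (-6 + ((2*G)/((2*G)))² + 2*((2*G)/((2*G))))/G = -2 + (-6 + ((2*G)*(1/(2*G)))² + 2*((2*G)*(1/(2*G))))/G = -2 + (-6 + 1² + 2*1)/G = -2 + (-6 + 1 + 2)/G = -2 - 3/G)
K(J) = 6 - 3*J + 9/J (K(J) = -3*(J + (-2 - 3/J)) = -3*(-2 + J - 3/J) = 6 - 3*J + 9/J)
(K(575) + m(-72)) - 60010 = ((6 - 3*575 + 9/575) + (-9 + (⅓)*(-72))) - 60010 = ((6 - 1725 + 9*(1/575)) + (-9 - 24)) - 60010 = ((6 - 1725 + 9/575) - 33) - 60010 = (-988416/575 - 33) - 60010 = -1007391/575 - 60010 = -35513141/575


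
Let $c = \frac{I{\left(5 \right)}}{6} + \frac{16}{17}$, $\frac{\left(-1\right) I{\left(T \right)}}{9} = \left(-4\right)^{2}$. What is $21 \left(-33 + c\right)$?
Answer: $- \frac{20013}{17} \approx -1177.2$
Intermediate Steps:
$I{\left(T \right)} = -144$ ($I{\left(T \right)} = - 9 \left(-4\right)^{2} = \left(-9\right) 16 = -144$)
$c = - \frac{392}{17}$ ($c = - \frac{144}{6} + \frac{16}{17} = \left(-144\right) \frac{1}{6} + 16 \cdot \frac{1}{17} = -24 + \frac{16}{17} = - \frac{392}{17} \approx -23.059$)
$21 \left(-33 + c\right) = 21 \left(-33 - \frac{392}{17}\right) = 21 \left(- \frac{953}{17}\right) = - \frac{20013}{17}$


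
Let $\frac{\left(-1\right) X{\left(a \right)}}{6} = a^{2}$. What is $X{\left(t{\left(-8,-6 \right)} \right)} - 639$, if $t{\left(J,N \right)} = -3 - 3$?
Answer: $-855$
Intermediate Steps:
$t{\left(J,N \right)} = -6$ ($t{\left(J,N \right)} = -3 - 3 = -6$)
$X{\left(a \right)} = - 6 a^{2}$
$X{\left(t{\left(-8,-6 \right)} \right)} - 639 = - 6 \left(-6\right)^{2} - 639 = \left(-6\right) 36 - 639 = -216 - 639 = -855$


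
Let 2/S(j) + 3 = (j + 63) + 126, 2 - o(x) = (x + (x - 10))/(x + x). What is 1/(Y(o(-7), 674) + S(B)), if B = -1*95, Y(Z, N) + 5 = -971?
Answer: -91/88814 ≈ -0.0010246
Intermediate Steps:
o(x) = 2 - (-10 + 2*x)/(2*x) (o(x) = 2 - (x + (x - 10))/(x + x) = 2 - (x + (-10 + x))/(2*x) = 2 - (-10 + 2*x)*1/(2*x) = 2 - (-10 + 2*x)/(2*x))
Y(Z, N) = -976 (Y(Z, N) = -5 - 971 = -976)
B = -95
S(j) = 2/(186 + j) (S(j) = 2/(-3 + ((j + 63) + 126)) = 2/(-3 + ((63 + j) + 126)) = 2/(-3 + (189 + j)) = 2/(186 + j))
1/(Y(o(-7), 674) + S(B)) = 1/(-976 + 2/(186 - 95)) = 1/(-976 + 2/91) = 1/(-88814/91) = -91/88814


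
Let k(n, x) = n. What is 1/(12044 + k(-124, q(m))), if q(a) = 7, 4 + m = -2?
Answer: 1/11920 ≈ 8.3893e-5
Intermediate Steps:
m = -6 (m = -4 - 2 = -6)
1/(12044 + k(-124, q(m))) = 1/(12044 - 124) = 1/11920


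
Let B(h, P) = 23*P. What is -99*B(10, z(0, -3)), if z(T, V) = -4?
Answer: 9108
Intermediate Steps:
-99*B(10, z(0, -3)) = -2277*(-4) = -99*(-92) = 9108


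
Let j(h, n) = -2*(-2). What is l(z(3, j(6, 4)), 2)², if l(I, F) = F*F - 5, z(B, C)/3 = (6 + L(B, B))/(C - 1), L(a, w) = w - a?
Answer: 1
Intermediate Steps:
j(h, n) = 4
z(B, C) = 18/(-1 + C) (z(B, C) = 3*((6 + (B - B))/(C - 1)) = 3*((6 + 0)/(-1 + C)) = 3*(6/(-1 + C)) = 18/(-1 + C))
l(I, F) = -5 + F² (l(I, F) = F² - 5 = -5 + F²)
l(z(3, j(6, 4)), 2)² = (-5 + 2²)² = (-5 + 4)² = (-1)² = 1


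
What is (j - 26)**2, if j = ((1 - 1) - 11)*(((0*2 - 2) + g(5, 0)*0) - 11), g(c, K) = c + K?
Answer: 13689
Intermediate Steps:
g(c, K) = K + c
j = 143 (j = ((1 - 1) - 11)*(((0*2 - 2) + (0 + 5)*0) - 11) = (0 - 11)*(((0 - 2) + 5*0) - 11) = -11*((-2 + 0) - 11) = -11*(-2 - 11) = -11*(-13) = 143)
(j - 26)**2 = (143 - 26)**2 = 117**2 = 13689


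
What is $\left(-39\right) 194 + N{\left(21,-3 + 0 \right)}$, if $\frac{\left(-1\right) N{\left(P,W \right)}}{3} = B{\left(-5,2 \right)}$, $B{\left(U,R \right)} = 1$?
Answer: $-7569$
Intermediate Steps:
$N{\left(P,W \right)} = -3$ ($N{\left(P,W \right)} = \left(-3\right) 1 = -3$)
$\left(-39\right) 194 + N{\left(21,-3 + 0 \right)} = \left(-39\right) 194 - 3 = -7566 - 3 = -7569$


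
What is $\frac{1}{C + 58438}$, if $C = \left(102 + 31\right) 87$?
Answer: $\frac{1}{70009} \approx 1.4284 \cdot 10^{-5}$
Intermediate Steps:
$C = 11571$ ($C = 133 \cdot 87 = 11571$)
$\frac{1}{C + 58438} = \frac{1}{11571 + 58438} = \frac{1}{70009}$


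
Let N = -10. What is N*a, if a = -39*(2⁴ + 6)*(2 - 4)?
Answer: -17160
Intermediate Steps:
a = 1716 (a = -39*(16 + 6)*(-2) = -858*(-2) = -39*(-44) = 1716)
N*a = -10*1716 = -17160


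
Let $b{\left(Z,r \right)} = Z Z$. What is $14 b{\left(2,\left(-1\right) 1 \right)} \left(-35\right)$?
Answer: $-1960$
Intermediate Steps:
$b{\left(Z,r \right)} = Z^{2}$
$14 b{\left(2,\left(-1\right) 1 \right)} \left(-35\right) = 14 \cdot 2^{2} \left(-35\right) = 14 \cdot 4 \left(-35\right) = 56 \left(-35\right) = -1960$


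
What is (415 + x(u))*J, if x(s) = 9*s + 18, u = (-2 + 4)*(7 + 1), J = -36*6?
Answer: -124632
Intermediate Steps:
J = -216
u = 16 (u = 2*8 = 16)
x(s) = 18 + 9*s
(415 + x(u))*J = (415 + (18 + 9*16))*(-216) = (415 + (18 + 144))*(-216) = (415 + 162)*(-216) = 577*(-216) = -124632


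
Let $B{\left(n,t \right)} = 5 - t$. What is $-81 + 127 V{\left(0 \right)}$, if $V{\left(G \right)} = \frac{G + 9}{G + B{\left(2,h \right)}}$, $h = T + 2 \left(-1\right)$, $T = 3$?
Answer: $\frac{819}{4} \approx 204.75$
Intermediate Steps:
$h = 1$ ($h = 3 + 2 \left(-1\right) = 3 - 2 = 1$)
$V{\left(G \right)} = \frac{9 + G}{4 + G}$ ($V{\left(G \right)} = \frac{G + 9}{G + \left(5 - 1\right)} = \frac{9 + G}{G + \left(5 - 1\right)} = \frac{9 + G}{G + 4} = \frac{9 + G}{4 + G}$)
$-81 + 127 V{\left(0 \right)} = -81 + 127 \frac{9 + 0}{4 + 0} = -81 + 127 \cdot \frac{1}{4} \cdot 9 = -81 + 127 \cdot \frac{9}{4} = -81 + \frac{1143}{4} = \frac{819}{4}$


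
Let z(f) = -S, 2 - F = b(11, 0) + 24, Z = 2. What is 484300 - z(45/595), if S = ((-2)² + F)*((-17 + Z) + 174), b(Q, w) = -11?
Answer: 483187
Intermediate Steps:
F = -11 (F = 2 - (-11 + 24) = 2 - 1*13 = 2 - 13 = -11)
S = -1113 (S = ((-2)² - 11)*((-17 + 2) + 174) = (4 - 11)*(-15 + 174) = -7*159 = -1113)
z(f) = 1113 (z(f) = -1*(-1113) = 1113)
484300 - z(45/595) = 484300 - 1*1113 = 484300 - 1113 = 483187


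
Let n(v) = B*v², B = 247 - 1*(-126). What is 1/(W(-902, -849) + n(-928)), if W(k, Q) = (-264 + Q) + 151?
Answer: 1/321220670 ≈ 3.1131e-9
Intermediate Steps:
W(k, Q) = -113 + Q
B = 373 (B = 247 + 126 = 373)
n(v) = 373*v²
1/(W(-902, -849) + n(-928)) = 1/((-113 - 849) + 373*(-928)²) = 1/(-962 + 373*861184) = 1/(-962 + 321221632) = 1/321220670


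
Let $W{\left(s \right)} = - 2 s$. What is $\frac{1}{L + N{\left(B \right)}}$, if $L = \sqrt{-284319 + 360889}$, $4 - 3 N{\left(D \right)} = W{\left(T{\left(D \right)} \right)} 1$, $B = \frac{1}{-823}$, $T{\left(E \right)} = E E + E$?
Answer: $- \frac{2750977152132}{158073995429520373} + \frac{4128971168169 \sqrt{76570}}{316147990859040746} \approx 0.0035965$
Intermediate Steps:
$T{\left(E \right)} = E + E^{2}$ ($T{\left(E \right)} = E^{2} + E = E + E^{2}$)
$B = - \frac{1}{823} \approx -0.0012151$
$N{\left(D \right)} = \frac{4}{3} + \frac{2 D \left(1 + D\right)}{3}$ ($N{\left(D \right)} = \frac{4}{3} - \frac{- 2 D \left(1 + D\right) 1}{3} = \frac{4}{3} - \frac{\left(-2\right) D \left(1 + D\right)}{3} = \frac{4}{3} + \frac{2 D \left(1 + D\right)}{3}$)
$L = \sqrt{76570} \approx 276.71$
$\frac{1}{L + N{\left(B \right)}} = \frac{1}{\sqrt{76570} + \left(\frac{4}{3} + \frac{2}{3} \left(- \frac{1}{823}\right) \left(1 - \frac{1}{823}\right)\right)} = \frac{1}{\sqrt{76570} + \left(\frac{4}{3} + \frac{2}{3} \left(- \frac{1}{823}\right) \frac{822}{823}\right)} = \frac{1}{\sqrt{76570} + \left(\frac{4}{3} - \frac{548}{677329}\right)} = \frac{1}{\sqrt{76570} + \frac{2707672}{2031987}} = \frac{1}{\frac{2707672}{2031987} + \sqrt{76570}}$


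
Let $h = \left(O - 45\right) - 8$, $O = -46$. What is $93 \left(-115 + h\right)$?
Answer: $-19902$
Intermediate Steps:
$h = -99$ ($h = \left(-46 - 45\right) - 8 = -91 - 8 = -99$)
$93 \left(-115 + h\right) = 93 \left(-115 - 99\right) = 93 \left(-214\right) = -19902$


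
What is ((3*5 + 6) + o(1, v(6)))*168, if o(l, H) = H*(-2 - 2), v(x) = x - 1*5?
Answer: 2856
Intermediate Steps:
v(x) = -5 + x (v(x) = x - 5 = -5 + x)
o(l, H) = -4*H (o(l, H) = H*(-4) = -4*H)
((3*5 + 6) + o(1, v(6)))*168 = ((3*5 + 6) - 4*(-5 + 6))*168 = ((15 + 6) - 4*1)*168 = (21 - 4)*168 = 17*168 = 2856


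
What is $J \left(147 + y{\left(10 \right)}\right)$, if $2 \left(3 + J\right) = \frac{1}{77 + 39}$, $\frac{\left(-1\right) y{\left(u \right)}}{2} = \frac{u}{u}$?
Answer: $- \frac{3475}{8} \approx -434.38$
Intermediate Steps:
$y{\left(u \right)} = -2$ ($y{\left(u \right)} = - 2 \frac{u}{u} = \left(-2\right) 1 = -2$)
$J = - \frac{695}{232}$ ($J = -3 + \frac{1}{2 \left(77 + 39\right)} = -3 + \frac{1}{2 \cdot 116} = -3 + \frac{1}{2} \cdot \frac{1}{116} = -3 + \frac{1}{232} = - \frac{695}{232} \approx -2.9957$)
$J \left(147 + y{\left(10 \right)}\right) = - \frac{695 \left(147 - 2\right)}{232} = \left(- \frac{695}{232}\right) 145 = - \frac{3475}{8}$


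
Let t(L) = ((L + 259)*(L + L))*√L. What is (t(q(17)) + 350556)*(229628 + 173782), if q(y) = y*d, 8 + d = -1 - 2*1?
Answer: 141417795960 - 10863024480*I*√187 ≈ 1.4142e+11 - 1.4855e+11*I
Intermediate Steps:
d = -11 (d = -8 + (-1 - 2*1) = -8 + (-1 - 2) = -8 - 3 = -11)
q(y) = -11*y (q(y) = y*(-11) = -11*y)
t(L) = 2*L^(3/2)*(259 + L) (t(L) = ((259 + L)*(2*L))*√L = (2*L*(259 + L))*√L = 2*L^(3/2)*(259 + L))
(t(q(17)) + 350556)*(229628 + 173782) = (2*(-11*17)^(3/2)*(259 - 11*17) + 350556)*(229628 + 173782) = (2*(-187)^(3/2)*(259 - 187) + 350556)*403410 = (2*(-187*I*√187)*72 + 350556)*403410 = (-26928*I*√187 + 350556)*403410 = (350556 - 26928*I*√187)*403410 = 141417795960 - 10863024480*I*√187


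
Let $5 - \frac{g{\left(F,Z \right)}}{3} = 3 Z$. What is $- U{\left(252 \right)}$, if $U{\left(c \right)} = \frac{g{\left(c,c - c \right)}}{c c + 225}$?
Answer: $- \frac{5}{21243} \approx -0.00023537$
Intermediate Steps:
$g{\left(F,Z \right)} = 15 - 9 Z$ ($g{\left(F,Z \right)} = 15 - 3 \cdot 3 Z = 15 - 9 Z$)
$U{\left(c \right)} = \frac{15}{225 + c^{2}}$ ($U{\left(c \right)} = \frac{15 - 9 \left(c - c\right)}{c c + 225} = \frac{15 - 0}{c^{2} + 225} = \frac{15 + 0}{225 + c^{2}} = \frac{15}{225 + c^{2}}$)
$- U{\left(252 \right)} = - \frac{15}{225 + 252^{2}} = - \frac{15}{225 + 63504} = - \frac{15}{63729} = \left(-1\right) \frac{5}{21243} = - \frac{5}{21243}$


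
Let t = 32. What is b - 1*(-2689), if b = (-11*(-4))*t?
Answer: 4097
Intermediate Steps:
b = 1408 (b = -11*(-4)*32 = 44*32 = 1408)
b - 1*(-2689) = 1408 - 1*(-2689) = 1408 + 2689 = 4097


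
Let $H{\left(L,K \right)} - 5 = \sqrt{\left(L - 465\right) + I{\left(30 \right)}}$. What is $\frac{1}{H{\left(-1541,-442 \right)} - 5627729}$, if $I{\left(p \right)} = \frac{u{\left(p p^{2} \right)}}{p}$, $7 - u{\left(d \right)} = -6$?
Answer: $- \frac{168831720}{950138322665447} - \frac{i \sqrt{1805010}}{950138322665447} \approx -1.7769 \cdot 10^{-7} - 1.414 \cdot 10^{-12} i$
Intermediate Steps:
$u{\left(d \right)} = 13$ ($u{\left(d \right)} = 7 - -6 = 7 + 6 = 13$)
$I{\left(p \right)} = \frac{13}{p}$
$H{\left(L,K \right)} = 5 + \sqrt{- \frac{13937}{30} + L}$ ($H{\left(L,K \right)} = 5 + \sqrt{\left(L - 465\right) + \frac{13}{30}} = 5 + \sqrt{\left(-465 + L\right) + 13 \cdot \frac{1}{30}} = 5 + \sqrt{\left(-465 + L\right) + \frac{13}{30}} = 5 + \sqrt{- \frac{13937}{30} + L}$)
$\frac{1}{H{\left(-1541,-442 \right)} - 5627729} = \frac{1}{\left(5 + \frac{\sqrt{-418110 + 900 \left(-1541\right)}}{30}\right) - 5627729} = \frac{1}{\left(5 + \frac{\sqrt{-418110 - 1386900}}{30}\right) - 5627729} = \frac{1}{\left(5 + \frac{\sqrt{-1805010}}{30}\right) - 5627729} = \frac{1}{\left(5 + \frac{i \sqrt{1805010}}{30}\right) - 5627729} = \frac{1}{-5627724 + \frac{i \sqrt{1805010}}{30}}$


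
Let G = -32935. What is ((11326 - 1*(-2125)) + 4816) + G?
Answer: -14668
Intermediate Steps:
((11326 - 1*(-2125)) + 4816) + G = ((11326 - 1*(-2125)) + 4816) - 32935 = ((11326 + 2125) + 4816) - 32935 = (13451 + 4816) - 32935 = 18267 - 32935 = -14668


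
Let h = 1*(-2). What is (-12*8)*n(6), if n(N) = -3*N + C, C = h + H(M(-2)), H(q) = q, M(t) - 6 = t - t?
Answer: 1344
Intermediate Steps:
M(t) = 6 (M(t) = 6 + (t - t) = 6 + 0 = 6)
h = -2
C = 4 (C = -2 + 6 = 4)
n(N) = 4 - 3*N (n(N) = -3*N + 4 = 4 - 3*N)
(-12*8)*n(6) = (-12*8)*(4 - 3*6) = -96*(4 - 18) = -96*(-14) = 1344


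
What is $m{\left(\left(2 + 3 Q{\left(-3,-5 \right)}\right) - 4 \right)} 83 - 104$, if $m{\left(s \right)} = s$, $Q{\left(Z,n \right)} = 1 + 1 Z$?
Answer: $-768$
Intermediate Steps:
$Q{\left(Z,n \right)} = 1 + Z$
$m{\left(\left(2 + 3 Q{\left(-3,-5 \right)}\right) - 4 \right)} 83 - 104 = \left(\left(2 + 3 \left(1 - 3\right)\right) - 4\right) 83 - 104 = \left(\left(2 + 3 \left(-2\right)\right) - 4\right) 83 - 104 = \left(\left(2 - 6\right) - 4\right) 83 - 104 = \left(-4 - 4\right) 83 - 104 = \left(-8\right) 83 - 104 = -664 - 104 = -768$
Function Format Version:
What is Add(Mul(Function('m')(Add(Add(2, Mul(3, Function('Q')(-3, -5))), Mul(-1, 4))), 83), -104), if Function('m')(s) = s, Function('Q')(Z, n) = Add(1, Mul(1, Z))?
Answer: -768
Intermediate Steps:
Function('Q')(Z, n) = Add(1, Z)
Add(Mul(Function('m')(Add(Add(2, Mul(3, Function('Q')(-3, -5))), Mul(-1, 4))), 83), -104) = Add(Mul(Add(Add(2, Mul(3, Add(1, -3))), Mul(-1, 4)), 83), -104) = Add(Mul(Add(Add(2, Mul(3, -2)), -4), 83), -104) = Add(Mul(Add(Add(2, -6), -4), 83), -104) = Add(Mul(Add(-4, -4), 83), -104) = Add(Mul(-8, 83), -104) = Add(-664, -104) = -768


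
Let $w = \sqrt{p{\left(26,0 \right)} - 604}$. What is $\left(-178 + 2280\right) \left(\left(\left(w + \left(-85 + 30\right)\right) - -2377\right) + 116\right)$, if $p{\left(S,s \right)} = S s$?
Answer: $5124676 + 4204 i \sqrt{151} \approx 5.1247 \cdot 10^{6} + 51660.0 i$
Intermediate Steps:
$w = 2 i \sqrt{151}$ ($w = \sqrt{26 \cdot 0 - 604} = \sqrt{0 - 604} = \sqrt{-604} = 2 i \sqrt{151} \approx 24.576 i$)
$\left(-178 + 2280\right) \left(\left(\left(w + \left(-85 + 30\right)\right) - -2377\right) + 116\right) = \left(-178 + 2280\right) \left(\left(\left(2 i \sqrt{151} + \left(-85 + 30\right)\right) - -2377\right) + 116\right) = 2102 \left(\left(\left(2 i \sqrt{151} - 55\right) + 2377\right) + 116\right) = 2102 \left(\left(\left(-55 + 2 i \sqrt{151}\right) + 2377\right) + 116\right) = 2102 \left(\left(2322 + 2 i \sqrt{151}\right) + 116\right) = 2102 \left(2438 + 2 i \sqrt{151}\right) = 5124676 + 4204 i \sqrt{151}$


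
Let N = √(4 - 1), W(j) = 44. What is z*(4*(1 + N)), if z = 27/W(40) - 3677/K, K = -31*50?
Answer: 101819/8525 + 101819*√3/8525 ≈ 32.630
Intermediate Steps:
K = -1550
N = √3 ≈ 1.7320
z = 101819/34100 (z = 27/44 - 3677/(-1550) = 27*(1/44) - 3677*(-1/1550) = 27/44 + 3677/1550 = 101819/34100 ≈ 2.9859)
z*(4*(1 + N)) = 101819*(4*(1 + √3))/34100 = 101819*(4 + 4*√3)/34100 = 101819/8525 + 101819*√3/8525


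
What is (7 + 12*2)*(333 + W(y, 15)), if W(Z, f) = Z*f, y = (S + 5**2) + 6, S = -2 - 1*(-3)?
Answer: 25203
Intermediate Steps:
S = 1 (S = -2 + 3 = 1)
y = 32 (y = (1 + 5**2) + 6 = (1 + 25) + 6 = 26 + 6 = 32)
(7 + 12*2)*(333 + W(y, 15)) = (7 + 12*2)*(333 + 32*15) = (7 + 24)*(333 + 480) = 31*813 = 25203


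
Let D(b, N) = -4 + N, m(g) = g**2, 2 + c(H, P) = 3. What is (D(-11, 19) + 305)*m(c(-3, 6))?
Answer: 320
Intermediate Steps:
c(H, P) = 1 (c(H, P) = -2 + 3 = 1)
(D(-11, 19) + 305)*m(c(-3, 6)) = ((-4 + 19) + 305)*1**2 = (15 + 305)*1 = 320*1 = 320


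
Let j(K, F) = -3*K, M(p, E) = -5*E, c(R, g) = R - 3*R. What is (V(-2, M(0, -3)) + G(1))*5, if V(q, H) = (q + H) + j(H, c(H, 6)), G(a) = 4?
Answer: -140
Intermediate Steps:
c(R, g) = -2*R
V(q, H) = q - 2*H (V(q, H) = (q + H) - 3*H = (H + q) - 3*H = q - 2*H)
(V(-2, M(0, -3)) + G(1))*5 = ((-2 - (-10)*(-3)) + 4)*5 = ((-2 - 2*15) + 4)*5 = ((-2 - 30) + 4)*5 = (-32 + 4)*5 = -28*5 = -140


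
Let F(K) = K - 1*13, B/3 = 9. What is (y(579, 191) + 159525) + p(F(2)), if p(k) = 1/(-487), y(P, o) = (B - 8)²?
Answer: 77864481/487 ≈ 1.5989e+5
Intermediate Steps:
B = 27 (B = 3*9 = 27)
y(P, o) = 361 (y(P, o) = (27 - 8)² = 19² = 361)
F(K) = -13 + K (F(K) = K - 13 = -13 + K)
p(k) = -1/487
(y(579, 191) + 159525) + p(F(2)) = (361 + 159525) - 1/487 = 159886 - 1/487 = 77864481/487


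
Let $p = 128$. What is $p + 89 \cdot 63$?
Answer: $5735$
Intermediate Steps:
$p + 89 \cdot 63 = 128 + 89 \cdot 63 = 128 + 5607 = 5735$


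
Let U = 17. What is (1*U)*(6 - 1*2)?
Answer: 68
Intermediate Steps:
(1*U)*(6 - 1*2) = (1*17)*(6 - 1*2) = 17*(6 - 2) = 17*4 = 68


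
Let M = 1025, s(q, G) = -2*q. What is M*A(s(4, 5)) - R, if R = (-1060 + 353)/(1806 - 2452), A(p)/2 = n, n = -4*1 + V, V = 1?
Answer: -3973607/646 ≈ -6151.1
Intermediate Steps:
n = -3 (n = -4*1 + 1 = -4 + 1 = -3)
A(p) = -6 (A(p) = 2*(-3) = -6)
R = 707/646 (R = -707/(-646) = -707*(-1/646) = 707/646 ≈ 1.0944)
M*A(s(4, 5)) - R = 1025*(-6) - 1*707/646 = -6150 - 707/646 = -3973607/646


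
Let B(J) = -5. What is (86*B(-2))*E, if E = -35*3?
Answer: 45150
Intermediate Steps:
E = -105
(86*B(-2))*E = (86*(-5))*(-105) = -430*(-105) = 45150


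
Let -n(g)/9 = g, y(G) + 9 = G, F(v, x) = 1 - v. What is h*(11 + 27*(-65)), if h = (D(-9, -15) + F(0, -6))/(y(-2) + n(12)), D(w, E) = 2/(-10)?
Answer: 6976/595 ≈ 11.724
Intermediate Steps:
y(G) = -9 + G
n(g) = -9*g
D(w, E) = -⅕ (D(w, E) = 2*(-⅒) = -⅕)
h = -4/595 (h = (-⅕ + (1 - 1*0))/((-9 - 2) - 9*12) = (-⅕ + (1 + 0))/(-11 - 108) = (-⅕ + 1)/(-119) = (⅘)*(-1/119) = -4/595 ≈ -0.0067227)
h*(11 + 27*(-65)) = -4*(11 + 27*(-65))/595 = -4*(11 - 1755)/595 = -4/595*(-1744) = 6976/595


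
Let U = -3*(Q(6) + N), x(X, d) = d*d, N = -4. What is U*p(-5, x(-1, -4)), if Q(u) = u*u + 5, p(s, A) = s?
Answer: 555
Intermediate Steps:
x(X, d) = d²
Q(u) = 5 + u² (Q(u) = u² + 5 = 5 + u²)
U = -111 (U = -3*((5 + 6²) - 4) = -3*((5 + 36) - 4) = -3*(41 - 4) = -3*37 = -111)
U*p(-5, x(-1, -4)) = -111*(-5) = 555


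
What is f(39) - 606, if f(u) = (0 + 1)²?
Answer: -605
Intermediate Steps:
f(u) = 1 (f(u) = 1² = 1)
f(39) - 606 = 1 - 606 = -605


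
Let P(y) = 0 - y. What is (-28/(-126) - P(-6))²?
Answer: 2704/81 ≈ 33.383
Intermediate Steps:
P(y) = -y
(-28/(-126) - P(-6))² = (-28/(-126) - (-1)*(-6))² = (-28*(-1/126) - 1*6)² = (2/9 - 6)² = (-52/9)² = 2704/81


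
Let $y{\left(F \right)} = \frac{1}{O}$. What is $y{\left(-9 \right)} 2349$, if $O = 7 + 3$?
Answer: $\frac{2349}{10} \approx 234.9$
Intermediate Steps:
$O = 10$
$y{\left(F \right)} = \frac{1}{10}$
$y{\left(-9 \right)} 2349 = \frac{1}{10} \cdot 2349 = \frac{2349}{10}$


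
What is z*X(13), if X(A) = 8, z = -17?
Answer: -136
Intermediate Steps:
z*X(13) = -17*8 = -136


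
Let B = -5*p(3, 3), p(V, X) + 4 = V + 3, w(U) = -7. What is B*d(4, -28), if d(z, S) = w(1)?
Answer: 70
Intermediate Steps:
d(z, S) = -7
p(V, X) = -1 + V (p(V, X) = -4 + (V + 3) = -4 + (3 + V) = -1 + V)
B = -10 (B = -5*(-1 + 3) = -5*2 = -10)
B*d(4, -28) = -10*(-7) = 70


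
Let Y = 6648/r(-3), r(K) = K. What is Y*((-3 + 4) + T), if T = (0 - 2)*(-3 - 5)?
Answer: -37672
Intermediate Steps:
T = 16 (T = -2*(-8) = 16)
Y = -2216 (Y = 6648/(-3) = 6648*(-⅓) = -2216)
Y*((-3 + 4) + T) = -2216*((-3 + 4) + 16) = -2216*(1 + 16) = -2216*17 = -37672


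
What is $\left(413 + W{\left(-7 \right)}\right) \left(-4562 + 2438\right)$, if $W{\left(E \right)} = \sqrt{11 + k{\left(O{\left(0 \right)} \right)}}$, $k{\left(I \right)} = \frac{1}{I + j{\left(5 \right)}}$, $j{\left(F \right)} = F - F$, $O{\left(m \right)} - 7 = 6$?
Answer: $-877212 - \frac{25488 \sqrt{13}}{13} \approx -8.8428 \cdot 10^{5}$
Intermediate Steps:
$O{\left(m \right)} = 13$ ($O{\left(m \right)} = 7 + 6 = 13$)
$j{\left(F \right)} = 0$
$k{\left(I \right)} = \frac{1}{I}$ ($k{\left(I \right)} = \frac{1}{I + 0} = \frac{1}{I}$)
$W{\left(E \right)} = \frac{12 \sqrt{13}}{13}$ ($W{\left(E \right)} = \sqrt{11 + \frac{1}{13}} = \sqrt{\frac{144}{13}} = \frac{12 \sqrt{13}}{13}$)
$\left(413 + W{\left(-7 \right)}\right) \left(-4562 + 2438\right) = \left(413 + \frac{12 \sqrt{13}}{13}\right) \left(-4562 + 2438\right) = \left(413 + \frac{12 \sqrt{13}}{13}\right) \left(-2124\right) = -877212 - \frac{25488 \sqrt{13}}{13}$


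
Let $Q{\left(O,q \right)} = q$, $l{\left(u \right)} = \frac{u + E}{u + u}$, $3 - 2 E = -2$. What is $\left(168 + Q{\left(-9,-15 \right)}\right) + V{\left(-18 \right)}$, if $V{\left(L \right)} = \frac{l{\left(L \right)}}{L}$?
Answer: $\frac{198257}{1296} \approx 152.98$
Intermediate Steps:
$E = \frac{5}{2}$ ($E = \frac{3}{2} - -1 = \frac{3}{2} + 1 = \frac{5}{2} \approx 2.5$)
$l{\left(u \right)} = \frac{\frac{5}{2} + u}{2 u}$ ($l{\left(u \right)} = \frac{u + \frac{5}{2}}{u + u} = \frac{\frac{5}{2} + u}{2 u}$)
$V{\left(L \right)} = \frac{5 + 2 L}{4 L^{2}}$ ($V{\left(L \right)} = \frac{\frac{1}{4} \frac{1}{L} \left(5 + 2 L\right)}{L} = \frac{5 + 2 L}{4 L^{2}}$)
$\left(168 + Q{\left(-9,-15 \right)}\right) + V{\left(-18 \right)} = \left(168 - 15\right) + \frac{5 + 2 \left(-18\right)}{4 \cdot 324} = 153 + \frac{1}{4} \cdot \frac{1}{324} \left(5 - 36\right) = 153 + \frac{1}{4} \cdot \frac{1}{324} \left(-31\right) = 153 - \frac{31}{1296} = \frac{198257}{1296}$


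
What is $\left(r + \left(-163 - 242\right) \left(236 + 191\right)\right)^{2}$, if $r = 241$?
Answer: $29823217636$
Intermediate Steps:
$\left(r + \left(-163 - 242\right) \left(236 + 191\right)\right)^{2} = \left(241 + \left(-163 - 242\right) \left(236 + 191\right)\right)^{2} = \left(241 - 172935\right)^{2} = \left(-172694\right)^{2} = 29823217636$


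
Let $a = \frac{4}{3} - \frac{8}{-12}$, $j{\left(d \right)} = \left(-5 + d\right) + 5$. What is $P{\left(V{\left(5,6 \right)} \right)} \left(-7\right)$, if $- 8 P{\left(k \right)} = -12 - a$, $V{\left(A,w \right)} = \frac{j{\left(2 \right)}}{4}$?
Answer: $- \frac{49}{4} \approx -12.25$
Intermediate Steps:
$j{\left(d \right)} = d$
$a = 2$ ($a = 4 \cdot \frac{1}{3} - - \frac{2}{3} = \frac{4}{3} + \frac{2}{3} = 2$)
$V{\left(A,w \right)} = \frac{1}{2}$ ($V{\left(A,w \right)} = \frac{2}{4} = 2 \cdot \frac{1}{4} = \frac{1}{2}$)
$P{\left(k \right)} = \frac{7}{4}$ ($P{\left(k \right)} = - \frac{-12 - 2}{8} = \left(- \frac{1}{8}\right) \left(-14\right) = \frac{7}{4}$)
$P{\left(V{\left(5,6 \right)} \right)} \left(-7\right) = \frac{7}{4} \left(-7\right) = - \frac{49}{4}$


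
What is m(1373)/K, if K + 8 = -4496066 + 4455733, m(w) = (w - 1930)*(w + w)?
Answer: 1529522/40341 ≈ 37.915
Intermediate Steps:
m(w) = 2*w*(-1930 + w) (m(w) = (-1930 + w)*(2*w) = 2*w*(-1930 + w))
K = -40341 (K = -8 + (-4496066 + 4455733) = -8 - 40333 = -40341)
m(1373)/K = (2*1373*(-1930 + 1373))/(-40341) = (2*1373*(-557))*(-1/40341) = -1529522*(-1/40341) = 1529522/40341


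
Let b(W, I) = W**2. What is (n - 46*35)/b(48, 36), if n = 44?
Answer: -87/128 ≈ -0.67969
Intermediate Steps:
(n - 46*35)/b(48, 36) = (44 - 46*35)/(48**2) = (44 - 1610)/2304 = -1566*1/2304 = -87/128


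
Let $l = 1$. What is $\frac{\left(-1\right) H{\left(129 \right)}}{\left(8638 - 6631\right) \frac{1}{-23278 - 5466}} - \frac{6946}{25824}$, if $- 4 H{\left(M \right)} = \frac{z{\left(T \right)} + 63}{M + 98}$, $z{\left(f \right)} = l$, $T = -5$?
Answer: $- \frac{2506847015}{1960855056} \approx -1.2784$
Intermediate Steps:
$z{\left(f \right)} = 1$
$H{\left(M \right)} = - \frac{16}{98 + M}$ ($H{\left(M \right)} = - \frac{\left(1 + 63\right) \frac{1}{M + 98}}{4} = - \frac{64 \frac{1}{98 + M}}{4} = - \frac{16}{98 + M}$)
$\frac{\left(-1\right) H{\left(129 \right)}}{\left(8638 - 6631\right) \frac{1}{-23278 - 5466}} - \frac{6946}{25824} = \frac{\left(-1\right) \left(- \frac{16}{98 + 129}\right)}{\left(8638 - 6631\right) \frac{1}{-23278 - 5466}} - \frac{6946}{25824} = \frac{\left(-1\right) \left(- \frac{16}{227}\right)}{2007 \frac{1}{-28744}} - \frac{3473}{12912} = \frac{\left(-1\right) \left(\left(-16\right) \frac{1}{227}\right)}{2007 \left(- \frac{1}{28744}\right)} - \frac{3473}{12912} = \frac{\left(-1\right) \left(- \frac{16}{227}\right)}{- \frac{2007}{28744}} - \frac{3473}{12912} = \frac{16}{227} \left(- \frac{28744}{2007}\right) - \frac{3473}{12912} = - \frac{459904}{455589} - \frac{3473}{12912} = - \frac{2506847015}{1960855056}$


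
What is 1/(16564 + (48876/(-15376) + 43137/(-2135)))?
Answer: 8206940/135747847967 ≈ 6.0457e-5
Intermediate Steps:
1/(16564 + (48876/(-15376) + 43137/(-2135))) = 1/(16564 + (48876*(-1/15376) + 43137*(-1/2135))) = 1/(16564 + (-12219/3844 - 43137/2135)) = 1/(16564 - 191906193/8206940) = 1/(135747847967/8206940) = 8206940/135747847967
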